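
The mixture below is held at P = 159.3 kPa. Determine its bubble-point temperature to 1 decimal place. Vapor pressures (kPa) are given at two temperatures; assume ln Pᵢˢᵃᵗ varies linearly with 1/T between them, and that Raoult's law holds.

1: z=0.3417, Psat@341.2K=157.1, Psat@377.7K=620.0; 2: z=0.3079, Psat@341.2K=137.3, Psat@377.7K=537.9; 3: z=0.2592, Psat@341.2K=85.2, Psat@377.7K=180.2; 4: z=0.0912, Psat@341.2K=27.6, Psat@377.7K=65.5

T = 348.7 K

Bubble-point temperature: ΣzᵢPᵢˢᵃᵗ(T) = P. Interpolate ln Pᵢˢᵃᵗ = aᵢ + bᵢ/T.
  T = 341.2 K: ΣzᵢPᵢˢᵃᵗ = 120.56 kPa
  T = 377.7 K: ΣzᵢPᵢˢᵃᵗ = 430.15 kPa
  T = 359.4 K: ΣzᵢPᵢˢᵃᵗ = 233.34 kPa
  T = 350.3 K: ΣzᵢPᵢˢᵃᵗ = 168.85 kPa
  T = 345.8 K: ΣzᵢPᵢˢᵃᵗ = 143.18 kPa
  T = 348.1 K: ΣzᵢPᵢˢᵃᵗ = 155.84 kPa
Interpolating between 348.1 K and 350.3 K gives T ≈ 348.7 K.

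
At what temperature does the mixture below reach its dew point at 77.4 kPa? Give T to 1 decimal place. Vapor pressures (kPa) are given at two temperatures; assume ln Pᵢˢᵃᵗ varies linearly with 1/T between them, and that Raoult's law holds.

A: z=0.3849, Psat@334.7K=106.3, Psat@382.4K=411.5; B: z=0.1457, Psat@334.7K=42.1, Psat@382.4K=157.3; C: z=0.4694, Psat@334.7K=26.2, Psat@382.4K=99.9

T = 356.6 K

Dew-point temperature: Σzᵢ·P/Pᵢˢᵃᵗ(T) = 1. Interpolate ln Pᵢˢᵃᵗ = aᵢ + bᵢ/T.
  T = 334.7 K: ΣzᵢP/Pᵢˢᵃᵗ = 1.9348
  T = 382.4 K: ΣzᵢP/Pᵢˢᵃᵗ = 0.5078
  T = 358.5 K: ΣzᵢP/Pᵢˢᵃᵗ = 0.9494
  T = 346.6 K: ΣzᵢP/Pᵢˢᵃᵗ = 1.3388
  T = 352.6 K: ΣzᵢP/Pᵢˢᵃᵗ = 1.1225
  T = 355.6 K: ΣzᵢP/Pᵢˢᵃᵗ = 1.0301
  T = 357.1 K: ΣzᵢP/Pᵢˢᵃᵗ = 0.9874
  T = 356.4 K: ΣzᵢP/Pᵢˢᵃᵗ = 1.0071
  T = 356.8 K: ΣzᵢP/Pᵢˢᵃᵗ = 0.9957
Interpolating between 356.4 K and 356.8 K gives T ≈ 356.6 K.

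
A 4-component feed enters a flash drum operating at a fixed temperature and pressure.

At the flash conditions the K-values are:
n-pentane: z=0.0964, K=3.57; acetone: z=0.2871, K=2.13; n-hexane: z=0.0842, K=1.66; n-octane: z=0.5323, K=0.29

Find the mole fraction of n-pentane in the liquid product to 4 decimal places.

Rachford–Rice: g(V/F) = Σ zᵢ(Kᵢ−1)/(1+V/F(Kᵢ−1)) = 0.
Check two-phase: ΣzᵢKᵢ = 1.2498 > 1 and Σzᵢ/Kᵢ = 2.0480 > 1, so g(0) = 0.2498 > 0 and g(1) = -1.0480 < 0.
Newton–Raphson from V/F = 0.51:
  V/F = 0.5100: g = -0.23786, g' = -0.9467 → V/F = 0.2588
  V/F = 0.2588: g = -0.01571, g' = -0.8786 → V/F = 0.2409
  V/F = 0.2409: g = 0.00007, g' = -0.8872 → V/F = 0.2410
Converged at V/F = 0.2410.
Compositions from xᵢ = zᵢ/(1+V/F(Kᵢ−1)), yᵢ = Kᵢxᵢ:
  n-pentane: x = 0.0595, y = 0.2125
  acetone: x = 0.2257, y = 0.4806
  n-hexane: x = 0.0726, y = 0.1206
  n-octane: x = 0.6422, y = 0.1862

x_n-pentane = 0.0595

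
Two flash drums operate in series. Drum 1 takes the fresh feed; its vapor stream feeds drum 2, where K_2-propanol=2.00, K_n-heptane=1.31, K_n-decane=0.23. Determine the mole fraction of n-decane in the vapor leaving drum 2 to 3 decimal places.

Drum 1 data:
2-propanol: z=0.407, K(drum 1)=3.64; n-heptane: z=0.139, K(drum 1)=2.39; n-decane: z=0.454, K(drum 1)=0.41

Drum 1:
Material balance + equilibrium reduce to Σ zᵢ(Kᵢ−1)/(1+ψ₁(Kᵢ−1)) = 0.
Check two-phase: ΣzᵢKᵢ = 2.000 > 1 and Σzᵢ/Kᵢ = 1.277 > 1, so g(0) = 1.000 > 0 and g(1) = -0.277 < 0.
Newton iteration, ψ₁⁰ = 0.46:
  ψ₁ = 0.460: g = 0.2354, g' = -0.976 → ψ₁ = 0.701
  ψ₁ = 0.701: g = 0.0178, g' = -0.878 → ψ₁ = 0.722
  ψ₁ = 0.722: g = -0.0000, g' = -0.882 → ψ₁ = 0.721
Converged at ψ₁ = 0.721.
Drum-1 compositions:
  2-propanol: x = 0.140, y = 0.510
  n-heptane: x = 0.069, y = 0.166
  n-decane: x = 0.790, y = 0.324
Drum-2 feed = drum-1 vapor: z₂ = (0.5100, 0.1659, 0.3241).
Drum 2:
Rachford–Rice: g(ψ₂) = Σ zᵢ(Kᵢ−1)/(1+ψ₂(Kᵢ−1)) = 0.
g(0) = ΣzᵢKᵢ − 1 = 0.312 and g(1) = 1 − Σzᵢ/Kᵢ = -0.791, so a root lies in (0, 1).
Iterate (Newton) starting at ψ₂ = 0.5:
  ψ₂ = 0.500: g = -0.0212, g' = -0.747 → ψ₂ = 0.472
  ψ₂ = 0.472: g = -0.0004, g' = -0.721 → ψ₂ = 0.471
Converged at ψ₂ = 0.471.
  2-propanol: x = 0.347, y = 0.693
  n-heptane: x = 0.145, y = 0.190
  n-decane: x = 0.509, y = 0.117

y_n-decane (drum 2) = 0.117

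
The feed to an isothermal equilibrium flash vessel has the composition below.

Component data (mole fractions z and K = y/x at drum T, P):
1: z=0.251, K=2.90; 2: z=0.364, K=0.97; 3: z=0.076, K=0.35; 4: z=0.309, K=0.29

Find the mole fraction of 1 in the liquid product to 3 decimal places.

x_1 = 0.174

Rachford–Rice: g(β) = Σ zᵢ(Kᵢ−1)/(1+β(Kᵢ−1)) = 0.
Check two-phase: ΣzᵢKᵢ = 1.197 > 1 and Σzᵢ/Kᵢ = 1.744 > 1, so g(0) = 0.197 > 0 and g(1) = -0.744 < 0.
Newton iteration, β⁰ = 0.5:
  β = 0.500: g = -0.1798, g' = -0.684 → β = 0.237
  β = 0.237: g = -0.0043, g' = -0.701 → β = 0.231
Converged at β = 0.231.
Compositions from xᵢ = zᵢ/(1+β(Kᵢ−1)), yᵢ = Kᵢxᵢ:
  1: x = 0.174, y = 0.506
  2: x = 0.367, y = 0.356
  3: x = 0.089, y = 0.031
  4: x = 0.370, y = 0.107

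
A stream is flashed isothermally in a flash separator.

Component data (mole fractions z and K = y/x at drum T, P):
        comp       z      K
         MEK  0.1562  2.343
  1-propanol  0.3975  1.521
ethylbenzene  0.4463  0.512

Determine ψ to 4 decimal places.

Let ψ = V/F and solve Σ zᵢ(Kᵢ−1)/(1+ψ(Kᵢ−1)) = 0.
g(0) = ΣzᵢKᵢ − 1 = 0.1991 and g(1) = 1 − Σzᵢ/Kᵢ = -0.1997, so a root lies in (0, 1).
Newton–Raphson from ψ = 0.66:
  ψ = 0.6600: g = -0.05596, g' = -0.3702 → ψ = 0.5088
  ψ = 0.5088: g = -0.00143, g' = -0.3549 → ψ = 0.5048
Converged at ψ = 0.5048.

ψ = 0.5048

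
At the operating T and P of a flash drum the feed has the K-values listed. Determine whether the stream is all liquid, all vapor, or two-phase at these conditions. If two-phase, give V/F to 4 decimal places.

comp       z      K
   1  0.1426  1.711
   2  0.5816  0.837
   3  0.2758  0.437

ΣzᵢKᵢ = 0.8513; Σzᵢ/Kᵢ = 1.4093.
Since ΣzᵢKᵢ < 1 the mixture is below its bubble point — single liquid phase.

all liquid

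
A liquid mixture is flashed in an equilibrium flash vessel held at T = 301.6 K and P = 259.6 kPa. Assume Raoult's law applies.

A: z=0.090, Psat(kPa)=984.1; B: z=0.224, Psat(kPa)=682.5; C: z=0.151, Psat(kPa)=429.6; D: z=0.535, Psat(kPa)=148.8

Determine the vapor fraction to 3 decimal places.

ψ = 0.695

Raoult's law: Kᵢ = Pᵢˢᵃᵗ/P = Pᵢˢᵃᵗ/259.6.
  K_A = 984.1/259.6 = 3.79083, K_B = 682.5/259.6 = 2.62904, K_C = 429.6/259.6 = 1.65485, K_D = 148.8/259.6 = 0.57319
Let ψ = V/F and solve Σ zᵢ(Kᵢ−1)/(1+ψ(Kᵢ−1)) = 0.
Check two-phase: ΣzᵢKᵢ = 1.487 > 1 and Σzᵢ/Kᵢ = 1.134 > 1, so g(0) = 0.487 > 0 and g(1) = -0.134 < 0.
Newton iteration, ψ⁰ = 0.5:
  ψ = 0.500: g = 0.0902, g' = -0.497 → ψ = 0.681
  ψ = 0.681: g = 0.0059, g' = -0.442 → ψ = 0.695
Converged at ψ = 0.695.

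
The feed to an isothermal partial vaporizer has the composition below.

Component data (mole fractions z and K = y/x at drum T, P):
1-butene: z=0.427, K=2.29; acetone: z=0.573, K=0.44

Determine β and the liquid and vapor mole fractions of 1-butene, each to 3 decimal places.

β = 0.318, x_1-butene = 0.303, y_1-butene = 0.693

Binary case is linear: z₁(K₁−1)(1+β(K₂−1)) + z₂(K₂−1)(1+β(K₁−1)) = 0
⇒ β = [z₁(K₁−1)+z₂(K₂−1)] / [−(K₁−1)(K₂−1)] = 0.2300/0.7224 = 0.318
Compositions from xᵢ = zᵢ/(1+β(Kᵢ−1)), yᵢ = Kᵢxᵢ:
  1-butene: x = 0.303, y = 0.693
  acetone: x = 0.697, y = 0.307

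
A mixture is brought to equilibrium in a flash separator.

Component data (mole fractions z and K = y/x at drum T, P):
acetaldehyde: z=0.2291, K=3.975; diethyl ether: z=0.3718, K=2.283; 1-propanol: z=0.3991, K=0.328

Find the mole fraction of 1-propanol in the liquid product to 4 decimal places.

Material balance + equilibrium reduce to Σ zᵢ(Kᵢ−1)/(1+β(Kᵢ−1)) = 0.
g(0) = ΣzᵢKᵢ − 1 = 0.8904 and g(1) = 1 − Σzᵢ/Kᵢ = -0.4373, so a root lies in (0, 1).
Newton iteration, β⁰ = 0.5:
  β = 0.5000: g = 0.16069, g' = -0.9636 → β = 0.6668
  β = 0.6668: g = -0.00039, g' = -0.9972 → β = 0.6664
Converged at β = 0.6664.
Compositions from xᵢ = zᵢ/(1+β(Kᵢ−1)), yᵢ = Kᵢxᵢ:
  acetaldehyde: x = 0.0768, y = 0.3053
  diethyl ether: x = 0.2004, y = 0.4576
  1-propanol: x = 0.7227, y = 0.2371

x_1-propanol = 0.7227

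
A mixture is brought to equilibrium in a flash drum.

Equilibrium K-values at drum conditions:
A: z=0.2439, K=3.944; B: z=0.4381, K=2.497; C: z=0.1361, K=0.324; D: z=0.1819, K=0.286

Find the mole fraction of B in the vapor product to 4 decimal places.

y_B = 0.4952

Material balance + equilibrium reduce to Σ zᵢ(Kᵢ−1)/(1+ψ(Kᵢ−1)) = 0.
Check two-phase: ΣzᵢKᵢ = 2.1520 > 1 and Σzᵢ/Kᵢ = 1.2934 > 1, so g(0) = 1.1520 > 0 and g(1) = -0.2934 < 0.
Newton–Raphson from ψ = 0.5:
  ψ = 0.5000: g = 0.32459, g' = -1.0333 → ψ = 0.8141
  ψ = 0.8141: g = -0.00783, g' = -1.2192 → ψ = 0.8077
Converged at ψ = 0.8077.
Compositions from xᵢ = zᵢ/(1+ψ(Kᵢ−1)), yᵢ = Kᵢxᵢ:
  A: x = 0.0722, y = 0.2848
  B: x = 0.1983, y = 0.4952
  C: x = 0.2998, y = 0.0971
  D: x = 0.4297, y = 0.1229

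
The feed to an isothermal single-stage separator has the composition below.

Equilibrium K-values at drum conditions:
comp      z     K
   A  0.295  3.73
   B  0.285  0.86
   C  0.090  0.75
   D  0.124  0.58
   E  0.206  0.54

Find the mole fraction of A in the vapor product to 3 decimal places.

Newton–Raphson from V/F = 0.53:
  V/F = 0.530: g = 0.0678, g' = -0.494 → V/F = 0.667
  V/F = 0.667: g = 0.0053, g' = -0.424 → V/F = 0.680
Converged at V/F = 0.680.
Compositions from xᵢ = zᵢ/(1+V/F(Kᵢ−1)), yᵢ = Kᵢxᵢ:
  A: x = 0.103, y = 0.385
  B: x = 0.315, y = 0.271
  C: x = 0.108, y = 0.081
  D: x = 0.174, y = 0.101
  E: x = 0.300, y = 0.162

y_A = 0.385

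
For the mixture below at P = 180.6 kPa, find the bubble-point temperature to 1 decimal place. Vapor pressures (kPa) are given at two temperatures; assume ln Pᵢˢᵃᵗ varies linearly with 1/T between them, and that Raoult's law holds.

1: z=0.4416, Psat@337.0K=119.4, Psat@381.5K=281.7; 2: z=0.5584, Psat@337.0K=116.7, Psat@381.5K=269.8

Bubble-point temperature: ΣzᵢPᵢˢᵃᵗ(T) = P. Interpolate ln Pᵢˢᵃᵗ = aᵢ + bᵢ/T.
  T = 337.0 K: ΣzᵢPᵢˢᵃᵗ = 117.89 kPa
  T = 381.5 K: ΣzᵢPᵢˢᵃᵗ = 275.06 kPa
  T = 359.2 K: ΣzᵢPᵢˢᵃᵗ = 184.68 kPa
  T = 348.1 K: ΣzᵢPᵢˢᵃᵗ = 148.62 kPa
  T = 353.6 K: ΣzᵢPᵢˢᵃᵗ = 165.79 kPa
  T = 356.4 K: ΣzᵢPᵢˢᵃᵗ = 175.06 kPa
Interpolating between 356.4 K and 359.2 K gives T ≈ 358.0 K.

T = 358.0 K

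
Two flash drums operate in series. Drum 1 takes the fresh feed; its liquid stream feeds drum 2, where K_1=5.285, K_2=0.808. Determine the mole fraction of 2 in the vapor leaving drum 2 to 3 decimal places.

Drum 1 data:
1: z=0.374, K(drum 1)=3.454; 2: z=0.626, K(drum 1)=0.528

y_2 (drum 2) = 0.773

Drum 1:
Material balance + equilibrium reduce to Σ zᵢ(Kᵢ−1)/(1+ψ₁(Kᵢ−1)) = 0.
Feasibility: ΣzᵢKᵢ = 1.622, Σzᵢ/Kᵢ = 1.294 — both > 1, two phases present.
Newton iteration, ψ₁⁰ = 0.5:
  ψ₁ = 0.500: g = 0.0254, g' = -0.693 → ψ₁ = 0.537
Converged at ψ₁ = 0.537.
Drum-1 compositions:
  1: x = 0.161, y = 0.557
  2: x = 0.839, y = 0.443
Drum-2 feed = drum-1 liquid: z₂ = (0.1613, 0.8387).
Drum 2:
Material balance + equilibrium reduce to Σ zᵢ(Kᵢ−1)/(1+ψ₂(Kᵢ−1)) = 0.
Feasibility: ΣzᵢKᵢ = 1.530, Σzᵢ/Kᵢ = 1.069 — both > 1, two phases present.
Binary case is linear: z₁(K₁−1)(1+ψ₂(K₂−1)) + z₂(K₂−1)(1+ψ₂(K₁−1)) = 0
⇒ ψ₂ = [z₁(K₁−1)+z₂(K₂−1)] / [−(K₁−1)(K₂−1)] = 0.5302/0.8227 = 0.644
  1: x = 0.043, y = 0.227
  2: x = 0.957, y = 0.773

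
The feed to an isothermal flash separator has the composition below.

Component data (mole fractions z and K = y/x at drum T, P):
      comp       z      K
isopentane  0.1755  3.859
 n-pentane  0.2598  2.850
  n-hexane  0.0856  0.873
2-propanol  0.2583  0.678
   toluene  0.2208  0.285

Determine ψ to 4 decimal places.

ψ = 0.6270

Rachford–Rice: g(ψ) = Σ zᵢ(Kᵢ−1)/(1+ψ(Kᵢ−1)) = 0.
Feasibility: ΣzᵢKᵢ = 1.7305, Σzᵢ/Kᵢ = 1.3904 — both > 1, two phases present.
Iterate (Newton) starting at ψ = 0.53:
  ψ = 0.5300: g = 0.07602, g' = -0.7866 → ψ = 0.6266
  ψ = 0.6266: g = 0.00029, g' = -0.7890 → ψ = 0.6270
Converged at ψ = 0.6270.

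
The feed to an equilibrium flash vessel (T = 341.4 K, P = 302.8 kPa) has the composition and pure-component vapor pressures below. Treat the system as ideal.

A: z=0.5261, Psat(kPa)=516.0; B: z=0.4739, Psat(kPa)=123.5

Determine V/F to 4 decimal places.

Raoult's law: Kᵢ = Pᵢˢᵃᵗ/P = Pᵢˢᵃᵗ/302.8.
  K_A = 516.0/302.8 = 1.704095, K_B = 123.5/302.8 = 0.407860
Rachford–Rice: g(V/F) = Σ zᵢ(Kᵢ−1)/(1+V/F(Kᵢ−1)) = 0.
Feasibility: ΣzᵢKᵢ = 1.0898, Σzᵢ/Kᵢ = 1.4706 — both > 1, two phases present.
Binary case is linear: z₁(K₁−1)(1+V/F(K₂−1)) + z₂(K₂−1)(1+V/F(K₁−1)) = 0
⇒ V/F = [z₁(K₁−1)+z₂(K₂−1)] / [−(K₁−1)(K₂−1)] = 0.08981/0.41692 = 0.2154

V/F = 0.2154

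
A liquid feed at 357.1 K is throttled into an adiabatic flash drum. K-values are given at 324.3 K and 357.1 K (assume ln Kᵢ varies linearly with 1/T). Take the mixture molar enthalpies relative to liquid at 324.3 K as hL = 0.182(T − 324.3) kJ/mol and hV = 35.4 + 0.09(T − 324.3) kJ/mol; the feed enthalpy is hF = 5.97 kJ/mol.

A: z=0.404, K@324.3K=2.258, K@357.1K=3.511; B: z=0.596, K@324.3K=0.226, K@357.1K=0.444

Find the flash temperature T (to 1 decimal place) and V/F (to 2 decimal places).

Adiabatic flash: solve Rachford–Rice at each trial T, then check hF = ψ·hV(T) + (1−ψ)·hL(T).
  T = 324.3 K: K = (2.258, 0.226), RR gives ψ = 0.048, H_out = 1.706 kJ/mol
  T = 357.1 K: K = (3.511, 0.444), RR gives ψ = 0.489, H_out = 21.813 kJ/mol
  T = 340.7 K: K = (2.846, 0.322), RR gives ψ = 0.273, H_out = 12.235 kJ/mol
  T = 332.5 K: K = (2.542, 0.271), RR gives ψ = 0.168, H_out = 7.301 kJ/mol
  T = 328.4 K: K = (2.398, 0.248), RR gives ψ = 0.111, H_out = 4.620 kJ/mol
  T = 330.4 K: K = (2.468, 0.259), RR gives ψ = 0.139, H_out = 5.952 kJ/mol
Linear interpolation between T = 330.4 (H_out = 5.952) and T = 332.5 (H_out = 7.301) on hF = 5.97 gives T ≈ 330.4 K, at which ψ = 0.14.

T = 330.4 K, V/F = 0.14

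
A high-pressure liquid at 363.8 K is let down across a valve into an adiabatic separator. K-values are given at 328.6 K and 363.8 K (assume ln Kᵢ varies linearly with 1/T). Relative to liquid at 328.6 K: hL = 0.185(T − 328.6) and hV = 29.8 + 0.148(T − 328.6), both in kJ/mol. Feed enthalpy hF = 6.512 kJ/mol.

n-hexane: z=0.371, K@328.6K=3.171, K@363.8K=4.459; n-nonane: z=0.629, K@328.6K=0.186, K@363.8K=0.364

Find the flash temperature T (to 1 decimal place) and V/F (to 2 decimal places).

Adiabatic flash: solve Rachford–Rice at each trial T, then check hF = ψ·hV(T) + (1−ψ)·hL(T).
  T = 328.6 K: K = (3.171, 0.186), RR gives ψ = 0.166, H_out = 4.948 kJ/mol
  T = 363.8 K: K = (4.459, 0.364), RR gives ψ = 0.401, H_out = 17.953 kJ/mol
  T = 346.2 K: K = (3.793, 0.265), RR gives ψ = 0.279, H_out = 11.398 kJ/mol
  T = 337.4 K: K = (3.476, 0.223), RR gives ψ = 0.223, H_out = 8.212 kJ/mol
  T = 333.0 K: K = (3.322, 0.204), RR gives ψ = 0.195, H_out = 6.597 kJ/mol
  T = 330.8 K: K = (3.246, 0.195), RR gives ψ = 0.181, H_out = 5.778 kJ/mol
Linear interpolation between T = 330.8 (H_out = 5.778) and T = 333.0 (H_out = 6.597) on hF = 6.512 gives T ≈ 332.8 K, at which ψ = 0.19.

T = 332.8 K, V/F = 0.19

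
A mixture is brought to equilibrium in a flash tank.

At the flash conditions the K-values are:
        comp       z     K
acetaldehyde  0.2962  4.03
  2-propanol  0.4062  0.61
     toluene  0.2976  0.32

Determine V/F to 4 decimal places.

V/F = 0.3361

Rachford–Rice: g(V/F) = Σ zᵢ(Kᵢ−1)/(1+V/F(Kᵢ−1)) = 0.
Check two-phase: ΣzᵢKᵢ = 1.5367 > 1 and Σzᵢ/Kᵢ = 1.6694 > 1, so g(0) = 0.5367 > 0 and g(1) = -0.6694 < 0.
Iterate (Newton) starting at V/F = 0.51:
  V/F = 0.5100: g = -0.15496, g' = -0.8385 → V/F = 0.3252
  V/F = 0.3252: g = 0.01079, g' = -0.9978 → V/F = 0.3360
  V/F = 0.3360: g = 0.00009, g' = -0.9807 → V/F = 0.3361
Converged at V/F = 0.3361.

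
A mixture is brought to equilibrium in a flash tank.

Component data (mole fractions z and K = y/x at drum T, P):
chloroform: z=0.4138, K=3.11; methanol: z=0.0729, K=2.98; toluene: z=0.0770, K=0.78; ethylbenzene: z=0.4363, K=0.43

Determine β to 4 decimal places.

Material balance + equilibrium reduce to Σ zᵢ(Kᵢ−1)/(1+β(Kᵢ−1)) = 0.
Check two-phase: ΣzᵢKᵢ = 1.7518 > 1 and Σzᵢ/Kᵢ = 1.2709 > 1, so g(0) = 0.7518 > 0 and g(1) = -0.2709 < 0.
Newton iteration, β⁰ = 0.5:
  β = 0.5000: g = 0.13056, g' = -0.7904 → β = 0.6652
  β = 0.6652: g = 0.00515, g' = -0.7450 → β = 0.6721
Converged at β = 0.6721.

β = 0.6721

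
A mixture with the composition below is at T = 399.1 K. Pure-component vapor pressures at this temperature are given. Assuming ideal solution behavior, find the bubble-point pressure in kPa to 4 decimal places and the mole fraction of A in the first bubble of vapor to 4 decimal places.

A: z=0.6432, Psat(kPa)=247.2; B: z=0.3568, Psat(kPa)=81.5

Pbub = 188.0782 kPa, y_A = 0.8454

At the bubble point ψ → 0, so ΣzᵢKᵢ = 1 with Kᵢ = Pᵢˢᵃᵗ/P ⇒ P = ΣzᵢPᵢˢᵃᵗ.
P = 0.6432·247.2 + 0.3568·81.5 = 188.0782 kPa
yᵢ = zᵢPᵢˢᵃᵗ/P ⇒ y_A = 0.6432·247.2/188.0782 = 0.8454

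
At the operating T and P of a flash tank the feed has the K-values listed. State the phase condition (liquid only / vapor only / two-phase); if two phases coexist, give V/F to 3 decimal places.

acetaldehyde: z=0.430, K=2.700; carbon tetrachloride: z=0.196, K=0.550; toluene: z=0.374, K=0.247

two-phase, V/F = 0.319

ΣzᵢKᵢ = 1.361; Σzᵢ/Kᵢ = 2.030.
Both exceed 1, so a two-phase solution exists.
Material balance + equilibrium reduce to Σ zᵢ(Kᵢ−1)/(1+ψ(Kᵢ−1)) = 0.
Newton iteration, ψ⁰ = 0.5:
  ψ = 0.500: g = -0.1704, g' = -0.975 → ψ = 0.325
  ψ = 0.325: g = -0.0055, g' = -0.942 → ψ = 0.319
Converged at ψ = 0.319.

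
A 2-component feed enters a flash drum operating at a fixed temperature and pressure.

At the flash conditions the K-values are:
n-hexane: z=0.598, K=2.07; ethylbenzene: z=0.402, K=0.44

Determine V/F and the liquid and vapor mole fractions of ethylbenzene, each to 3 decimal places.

V/F = 0.692, x_ethylbenzene = 0.656, y_ethylbenzene = 0.289

Iterate (Newton) starting at V/F = 0.5:
  V/F = 0.500: g = 0.1042, g' = -0.534 → V/F = 0.695
  V/F = 0.695: g = -0.0017, g' = -0.563 → V/F = 0.692
Converged at V/F = 0.692.
Compositions from xᵢ = zᵢ/(1+V/F(Kᵢ−1)), yᵢ = Kᵢxᵢ:
  n-hexane: x = 0.344, y = 0.711
  ethylbenzene: x = 0.656, y = 0.289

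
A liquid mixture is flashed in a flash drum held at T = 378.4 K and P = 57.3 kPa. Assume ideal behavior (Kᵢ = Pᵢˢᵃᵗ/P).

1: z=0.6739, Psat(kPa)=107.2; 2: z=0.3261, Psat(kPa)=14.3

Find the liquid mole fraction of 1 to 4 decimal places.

Raoult's law: Kᵢ = Pᵢˢᵃᵗ/P = Pᵢˢᵃᵗ/57.3.
  K_1 = 107.2/57.3 = 1.870855, K_2 = 14.3/57.3 = 0.249564
Binary case is linear: z₁(K₁−1)(1+ψ(K₂−1)) + z₂(K₂−1)(1+ψ(K₁−1)) = 0
⇒ ψ = [z₁(K₁−1)+z₂(K₂−1)] / [−(K₁−1)(K₂−1)] = 0.34215/0.65352 = 0.5236
Compositions from xᵢ = zᵢ/(1+ψ(Kᵢ−1)), yᵢ = Kᵢxᵢ:
  1: x = 0.4629, y = 0.8660
  2: x = 0.5371, y = 0.1340

x_1 = 0.4629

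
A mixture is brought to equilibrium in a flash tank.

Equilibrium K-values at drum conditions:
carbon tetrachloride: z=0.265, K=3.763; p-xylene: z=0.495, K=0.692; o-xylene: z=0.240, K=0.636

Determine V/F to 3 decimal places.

V/F = 0.545

Rachford–Rice: g(V/F) = Σ zᵢ(Kᵢ−1)/(1+V/F(Kᵢ−1)) = 0.
Feasibility: ΣzᵢKᵢ = 1.492, Σzᵢ/Kᵢ = 1.163 — both > 1, two phases present.
Newton iteration, V/F⁰ = 0.66:
  V/F = 0.660: g = -0.0470, g' = -0.383 → V/F = 0.537
  V/F = 0.537: g = 0.0035, g' = -0.444 → V/F = 0.545
Converged at V/F = 0.545.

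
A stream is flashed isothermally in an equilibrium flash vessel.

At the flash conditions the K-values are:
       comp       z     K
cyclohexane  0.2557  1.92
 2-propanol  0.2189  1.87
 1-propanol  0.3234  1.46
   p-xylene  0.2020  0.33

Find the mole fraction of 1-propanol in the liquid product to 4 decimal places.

Newton iteration, ψ⁰ = 0.4:
  ψ = 0.4000: g = 0.25399, g' = -0.4249 → ψ = 0.9978
  ψ = 0.9978: g = -0.08175, g' = -0.9638 → ψ = 0.9130
  ψ = 0.9130: g = -0.00979, g' = -0.7507 → ψ = 0.8999
  ψ = 0.8999: g = -0.00016, g' = -0.7263 → ψ = 0.8997
Converged at ψ = 0.8997.
Compositions from xᵢ = zᵢ/(1+ψ(Kᵢ−1)), yᵢ = Kᵢxᵢ:
  cyclohexane: x = 0.1399, y = 0.2686
  2-propanol: x = 0.1228, y = 0.2296
  1-propanol: x = 0.2287, y = 0.3340
  p-xylene: x = 0.5086, y = 0.1678

x_1-propanol = 0.2287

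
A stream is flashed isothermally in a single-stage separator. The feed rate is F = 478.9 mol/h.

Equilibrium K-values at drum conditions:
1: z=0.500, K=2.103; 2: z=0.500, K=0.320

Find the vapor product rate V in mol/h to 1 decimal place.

V = 135.0 mol/h

Rachford–Rice: g(ψ) = Σ zᵢ(Kᵢ−1)/(1+ψ(Kᵢ−1)) = 0.
Feasibility: ΣzᵢKᵢ = 1.212, Σzᵢ/Kᵢ = 1.800 — both > 1, two phases present.
Binary case is linear: z₁(K₁−1)(1+ψ(K₂−1)) + z₂(K₂−1)(1+ψ(K₁−1)) = 0
⇒ ψ = [z₁(K₁−1)+z₂(K₂−1)] / [−(K₁−1)(K₂−1)] = 0.2115/0.7500 = 0.282
Then V = ψ·F = 0.2820·478.9 = 135.0 mol/h and L = F − V = 343.9 mol/h.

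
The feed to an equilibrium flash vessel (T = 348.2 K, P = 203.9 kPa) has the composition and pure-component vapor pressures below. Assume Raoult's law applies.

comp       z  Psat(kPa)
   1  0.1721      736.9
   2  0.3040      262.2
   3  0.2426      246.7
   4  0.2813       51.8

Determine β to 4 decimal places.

Raoult's law: Kᵢ = Pᵢˢᵃᵗ/P = Pᵢˢᵃᵗ/203.9.
  K_1 = 736.9/203.9 = 3.614026, K_2 = 262.2/203.9 = 1.285924, K_3 = 246.7/203.9 = 1.209907, K_4 = 51.8/203.9 = 0.254046
Newton iteration, β⁰ = 0.37:
  β = 0.3700: g = 0.06472, g' = -0.6320 → β = 0.4724
  β = 0.4724: g = 0.00019, g' = -0.6368 → β = 0.4727
Converged at β = 0.4727.

β = 0.4727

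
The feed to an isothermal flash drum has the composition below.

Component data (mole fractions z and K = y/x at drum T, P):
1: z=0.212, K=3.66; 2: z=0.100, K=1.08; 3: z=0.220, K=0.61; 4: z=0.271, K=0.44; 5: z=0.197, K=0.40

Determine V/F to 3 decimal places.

V/F = 0.175

Rachford–Rice: g(V/F) = Σ zᵢ(Kᵢ−1)/(1+V/F(Kᵢ−1)) = 0.
Feasibility: ΣzᵢKᵢ = 1.216, Σzᵢ/Kᵢ = 1.620 — both > 1, two phases present.
Iterate (Newton) starting at V/F = 0.4:
  V/F = 0.400: g = -0.1718, g' = -0.664 → V/F = 0.141
  V/F = 0.141: g = 0.0332, g' = -1.016 → V/F = 0.174
  V/F = 0.174: g = 0.0014, g' = -0.933 → V/F = 0.175
Converged at V/F = 0.175.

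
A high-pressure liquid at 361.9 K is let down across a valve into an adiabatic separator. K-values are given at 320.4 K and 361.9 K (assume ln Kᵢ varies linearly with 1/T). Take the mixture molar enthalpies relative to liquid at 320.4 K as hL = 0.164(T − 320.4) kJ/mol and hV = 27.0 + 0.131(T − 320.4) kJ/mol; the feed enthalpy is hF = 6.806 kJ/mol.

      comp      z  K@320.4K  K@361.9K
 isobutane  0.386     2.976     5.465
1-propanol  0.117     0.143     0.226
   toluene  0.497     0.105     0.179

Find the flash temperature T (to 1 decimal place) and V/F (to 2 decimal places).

T = 330.2 K, V/F = 0.20

Adiabatic flash: solve Rachford–Rice at each trial T, then check hF = ψ·hV(T) + (1−ψ)·hL(T).
  T = 320.4 K: K = (2.976, 0.143, 0.105), RR gives ψ = 0.124, H_out = 3.350 kJ/mol
  T = 361.9 K: K = (5.465, 0.226, 0.179), RR gives ψ = 0.338, H_out = 15.462 kJ/mol
  T = 341.1 K: K = (4.105, 0.182, 0.139), RR gives ψ = 0.255, H_out = 10.105 kJ/mol
  T = 330.8 K: K = (3.516, 0.162, 0.122), RR gives ψ = 0.199, H_out = 7.016 kJ/mol
  T = 325.6 K: K = (3.239, 0.152, 0.113), RR gives ψ = 0.165, H_out = 5.270 kJ/mol
  T = 328.2 K: K = (3.376, 0.157, 0.117), RR gives ψ = 0.183, H_out = 6.162 kJ/mol
  T = 329.5 K: K = (3.445, 0.160, 0.119), RR gives ψ = 0.191, H_out = 6.593 kJ/mol
Linear interpolation between T = 329.5 (H_out = 6.593) and T = 330.8 (H_out = 7.016) on hF = 6.806 gives T ≈ 330.2 K, at which ψ = 0.20.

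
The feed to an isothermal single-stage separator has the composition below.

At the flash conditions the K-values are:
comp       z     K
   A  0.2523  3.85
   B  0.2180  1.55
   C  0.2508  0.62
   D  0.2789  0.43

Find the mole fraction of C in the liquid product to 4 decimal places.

x_C = 0.3223

Rachford–Rice: g(V/F) = Σ zᵢ(Kᵢ−1)/(1+V/F(Kᵢ−1)) = 0.
Feasibility: ΣzᵢKᵢ = 1.5847, Σzᵢ/Kᵢ = 1.2593 — both > 1, two phases present.
Iterate (Newton) starting at V/F = 0.5:
  V/F = 0.5000: g = 0.05056, g' = -0.6215 → V/F = 0.5813
  V/F = 0.5813: g = 0.00141, g' = -0.5905 → V/F = 0.5837
Converged at V/F = 0.5837.
Compositions from xᵢ = zᵢ/(1+V/F(Kᵢ−1)), yᵢ = Kᵢxᵢ:
  A: x = 0.0947, y = 0.3647
  B: x = 0.1650, y = 0.2558
  C: x = 0.3223, y = 0.1998
  D: x = 0.4180, y = 0.1797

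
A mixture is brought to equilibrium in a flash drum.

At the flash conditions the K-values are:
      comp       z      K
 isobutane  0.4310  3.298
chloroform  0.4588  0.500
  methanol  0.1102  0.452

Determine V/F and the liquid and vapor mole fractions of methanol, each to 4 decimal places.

Rachford–Rice: g(V/F) = Σ zᵢ(Kᵢ−1)/(1+V/F(Kᵢ−1)) = 0.
g(0) = ΣzᵢKᵢ − 1 = 0.7006 and g(1) = 1 − Σzᵢ/Kᵢ = -0.2921, so a root lies in (0, 1).
Newton–Raphson from V/F = 0.53:
  V/F = 0.5300: g = 0.04934, g' = -0.7407 → V/F = 0.5966
  V/F = 0.5966: g = 0.00108, g' = -0.7109 → V/F = 0.5981
Converged at V/F = 0.5981.
Compositions from xᵢ = zᵢ/(1+V/F(Kᵢ−1)), yᵢ = Kᵢxᵢ:
  isobutane: x = 0.1815, y = 0.5986
  chloroform: x = 0.6546, y = 0.3273
  methanol: x = 0.1639, y = 0.0741

V/F = 0.5981, x_methanol = 0.1639, y_methanol = 0.0741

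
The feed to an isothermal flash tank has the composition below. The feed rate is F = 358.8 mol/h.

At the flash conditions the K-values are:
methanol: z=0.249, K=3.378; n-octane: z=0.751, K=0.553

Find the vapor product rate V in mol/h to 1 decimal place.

V = 86.6 mol/h

Material balance + equilibrium reduce to Σ zᵢ(Kᵢ−1)/(1+ψ(Kᵢ−1)) = 0.
g(0) = ΣzᵢKᵢ − 1 = 0.256 and g(1) = 1 − Σzᵢ/Kᵢ = -0.432, so a root lies in (0, 1).
Binary case is linear: z₁(K₁−1)(1+ψ(K₂−1)) + z₂(K₂−1)(1+ψ(K₁−1)) = 0
⇒ ψ = [z₁(K₁−1)+z₂(K₂−1)] / [−(K₁−1)(K₂−1)] = 0.2564/1.0630 = 0.241
Then V = ψ·F = 0.2412·358.8 = 86.6 mol/h and L = F − V = 272.2 mol/h.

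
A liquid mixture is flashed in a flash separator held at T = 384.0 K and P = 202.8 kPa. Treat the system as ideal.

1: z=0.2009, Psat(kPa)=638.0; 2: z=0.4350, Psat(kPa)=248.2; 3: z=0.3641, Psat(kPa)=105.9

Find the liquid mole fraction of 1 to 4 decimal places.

x_1 = 0.0813

Raoult's law: Kᵢ = Pᵢˢᵃᵗ/P = Pᵢˢᵃᵗ/202.8.
  K_1 = 638.0/202.8 = 3.145957, K_2 = 248.2/202.8 = 1.223866, K_3 = 105.9/202.8 = 0.522189
Rachford–Rice: g(β) = Σ zᵢ(Kᵢ−1)/(1+β(Kᵢ−1)) = 0.
Feasibility: ΣzᵢKᵢ = 1.3545, Σzᵢ/Kᵢ = 1.1165 — both > 1, two phases present.
Newton–Raphson from β = 0.38:
  β = 0.3800: g = 0.11465, g' = -0.4233 → β = 0.6508
  β = 0.6508: g = 0.01239, g' = -0.3528 → β = 0.6860
Converged at β = 0.6860.
Compositions from xᵢ = zᵢ/(1+β(Kᵢ−1)), yᵢ = Kᵢxᵢ:
  1: x = 0.0813, y = 0.2557
  2: x = 0.3771, y = 0.4615
  3: x = 0.5416, y = 0.2828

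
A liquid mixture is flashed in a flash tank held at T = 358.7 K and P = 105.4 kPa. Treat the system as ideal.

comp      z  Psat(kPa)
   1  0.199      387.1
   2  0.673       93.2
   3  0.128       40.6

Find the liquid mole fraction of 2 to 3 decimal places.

x_2 = 0.722

Raoult's law: Kᵢ = Pᵢˢᵃᵗ/P = Pᵢˢᵃᵗ/105.4.
  K_1 = 387.1/105.4 = 3.67268, K_2 = 93.2/105.4 = 0.88425, K_3 = 40.6/105.4 = 0.38520
Rachford–Rice: g(ψ) = Σ zᵢ(Kᵢ−1)/(1+ψ(Kᵢ−1)) = 0.
Check two-phase: ΣzᵢKᵢ = 1.375 > 1 and Σzᵢ/Kᵢ = 1.148 > 1, so g(0) = 0.375 > 0 and g(1) = -0.148 < 0.
Iterate (Newton) starting at ψ = 0.45:
  ψ = 0.450: g = 0.0505, g' = -0.395 → ψ = 0.578
  ψ = 0.578: g = 0.0036, g' = -0.346 → ψ = 0.588
Converged at ψ = 0.588.
Compositions from xᵢ = zᵢ/(1+ψ(Kᵢ−1)), yᵢ = Kᵢxᵢ:
  1: x = 0.077, y = 0.284
  2: x = 0.722, y = 0.639
  3: x = 0.200, y = 0.077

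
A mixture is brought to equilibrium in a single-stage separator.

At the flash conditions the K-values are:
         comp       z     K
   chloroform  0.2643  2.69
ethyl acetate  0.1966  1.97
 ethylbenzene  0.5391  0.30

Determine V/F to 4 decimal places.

V/F = 0.2615

Rachford–Rice: g(V/F) = Σ zᵢ(Kᵢ−1)/(1+V/F(Kᵢ−1)) = 0.
Check two-phase: ΣzᵢKᵢ = 1.2600 > 1 and Σzᵢ/Kᵢ = 1.9950 > 1, so g(0) = 0.2600 > 0 and g(1) = -0.9950 < 0.
Iterate (Newton) starting at V/F = 0.5:
  V/F = 0.5000: g = -0.21005, g' = -0.9309 → V/F = 0.2743
  V/F = 0.2743: g = -0.01127, g' = -0.8724 → V/F = 0.2614
  V/F = 0.2614: g = 0.00003, g' = -0.8766 → V/F = 0.2615
Converged at V/F = 0.2615.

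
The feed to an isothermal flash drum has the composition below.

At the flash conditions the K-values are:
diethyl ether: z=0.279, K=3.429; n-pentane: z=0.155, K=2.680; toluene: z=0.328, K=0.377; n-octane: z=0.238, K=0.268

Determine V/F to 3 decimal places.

V/F = 0.382

Newton–Raphson from V/F = 0.5:
  V/F = 0.500: g = -0.1240, g' = -1.051 → V/F = 0.382
Converged at V/F = 0.382.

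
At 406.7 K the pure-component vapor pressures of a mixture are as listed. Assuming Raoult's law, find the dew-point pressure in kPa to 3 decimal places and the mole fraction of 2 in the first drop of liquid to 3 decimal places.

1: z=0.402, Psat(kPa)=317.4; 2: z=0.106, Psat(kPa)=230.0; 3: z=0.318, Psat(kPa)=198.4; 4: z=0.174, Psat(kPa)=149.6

Pdew = 222.552 kPa, x_2 = 0.103

At the dew point ψ → 1, so Σzᵢ/Kᵢ = 1 with Kᵢ = Pᵢˢᵃᵗ/P ⇒ 1/P = Σzᵢ/Pᵢˢᵃᵗ.
1/P = 0.402/317.4 + 0.106/230.0 + 0.318/198.4 + 0.174/149.6 = 0.004493 ⇒ P = 222.552 kPa
xᵢ = zᵢP/Pᵢˢᵃᵗ ⇒ x_2 = 0.106·222.552/230.0 = 0.103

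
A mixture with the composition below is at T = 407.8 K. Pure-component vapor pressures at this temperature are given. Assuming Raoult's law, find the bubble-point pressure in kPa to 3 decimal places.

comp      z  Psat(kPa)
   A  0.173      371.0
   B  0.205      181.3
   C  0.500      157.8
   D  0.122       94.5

Pbub = 191.779 kPa

At the bubble point ψ → 0, so ΣzᵢKᵢ = 1 with Kᵢ = Pᵢˢᵃᵗ/P ⇒ P = ΣzᵢPᵢˢᵃᵗ.
P = 0.173·371.0 + 0.205·181.3 + 0.500·157.8 + 0.122·94.5 = 191.779 kPa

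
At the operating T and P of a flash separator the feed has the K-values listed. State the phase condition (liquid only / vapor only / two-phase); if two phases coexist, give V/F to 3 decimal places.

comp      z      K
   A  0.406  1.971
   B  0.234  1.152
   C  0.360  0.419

ΣzᵢKᵢ = 1.221; Σzᵢ/Kᵢ = 1.268.
Both exceed 1, so a two-phase solution exists.
Let ψ = V/F and solve Σ zᵢ(Kᵢ−1)/(1+ψ(Kᵢ−1)) = 0.
Newton iteration, ψ⁰ = 0.5:
  ψ = 0.500: g = 0.0036, g' = -0.420 → ψ = 0.509
Converged at ψ = 0.509.

two-phase, V/F = 0.509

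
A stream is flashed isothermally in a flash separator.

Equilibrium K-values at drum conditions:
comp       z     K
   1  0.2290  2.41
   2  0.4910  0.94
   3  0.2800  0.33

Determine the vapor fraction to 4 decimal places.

Let ψ = V/F and solve Σ zᵢ(Kᵢ−1)/(1+ψ(Kᵢ−1)) = 0.
Check two-phase: ΣzᵢKᵢ = 1.1058 > 1 and Σzᵢ/Kᵢ = 1.4658 > 1, so g(0) = 0.1058 > 0 and g(1) = -0.4658 < 0.
Newton–Raphson from ψ = 0.39:
  ψ = 0.3900: g = -0.07580, g' = -0.4217 → ψ = 0.2103
  ψ = 0.2103: g = 0.00085, g' = -0.4430 → ψ = 0.2122
Converged at ψ = 0.2122.

ψ = 0.2122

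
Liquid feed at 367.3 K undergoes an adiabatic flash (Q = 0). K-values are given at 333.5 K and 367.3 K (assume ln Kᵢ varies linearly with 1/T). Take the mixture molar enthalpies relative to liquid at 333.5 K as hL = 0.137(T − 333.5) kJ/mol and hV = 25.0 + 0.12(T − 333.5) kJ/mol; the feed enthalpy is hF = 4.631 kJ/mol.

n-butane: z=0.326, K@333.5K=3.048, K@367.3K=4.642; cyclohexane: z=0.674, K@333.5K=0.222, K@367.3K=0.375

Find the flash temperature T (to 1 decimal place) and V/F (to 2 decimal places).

T = 340.5 K, V/F = 0.15

Adiabatic flash: solve Rachford–Rice at each trial T, then check hF = ψ·hV(T) + (1−ψ)·hL(T).
  T = 333.5 K: K = (3.048, 0.222), RR gives ψ = 0.090, H_out = 2.248 kJ/mol
  T = 367.3 K: K = (4.642, 0.375), RR gives ψ = 0.337, H_out = 12.851 kJ/mol
  T = 350.4 K: K = (3.800, 0.292), RR gives ψ = 0.220, H_out = 7.749 kJ/mol
  T = 341.9 K: K = (3.410, 0.255), RR gives ψ = 0.158, H_out = 5.082 kJ/mol
  T = 337.7 K: K = (3.226, 0.238), RR gives ψ = 0.125, H_out = 3.698 kJ/mol
  T = 339.8 K: K = (3.318, 0.247), RR gives ψ = 0.142, H_out = 4.397 kJ/mol
Linear interpolation between T = 339.8 (H_out = 4.397) and T = 341.9 (H_out = 5.082) on hF = 4.631 gives T ≈ 340.5 K, at which ψ = 0.15.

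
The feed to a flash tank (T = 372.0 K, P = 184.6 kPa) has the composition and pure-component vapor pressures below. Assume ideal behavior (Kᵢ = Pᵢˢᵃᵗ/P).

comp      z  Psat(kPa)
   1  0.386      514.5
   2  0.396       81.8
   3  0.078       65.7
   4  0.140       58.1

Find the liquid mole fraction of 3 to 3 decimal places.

x_3 = 0.097

Raoult's law: Kᵢ = Pᵢˢᵃᵗ/P = Pᵢˢᵃᵗ/184.6.
  K_1 = 514.5/184.6 = 2.78711, K_2 = 81.8/184.6 = 0.44312, K_3 = 65.7/184.6 = 0.35590, K_4 = 58.1/184.6 = 0.31473
Newton–Raphson from ψ = 0.5:
  ψ = 0.500: g = -0.1614, g' = -0.802 → ψ = 0.299
  ψ = 0.299: g = 0.0023, g' = -0.854 → ψ = 0.301
Converged at ψ = 0.301.
Compositions from xᵢ = zᵢ/(1+ψ(Kᵢ−1)), yᵢ = Kᵢxᵢ:
  1: x = 0.251, y = 0.699
  2: x = 0.476, y = 0.211
  3: x = 0.097, y = 0.034
  4: x = 0.176, y = 0.056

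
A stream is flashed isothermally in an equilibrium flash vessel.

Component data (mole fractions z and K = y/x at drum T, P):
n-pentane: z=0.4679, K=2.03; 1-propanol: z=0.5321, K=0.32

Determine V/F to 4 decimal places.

V/F = 0.1715

Rachford–Rice: g(V/F) = Σ zᵢ(Kᵢ−1)/(1+V/F(Kᵢ−1)) = 0.
Check two-phase: ΣzᵢKᵢ = 1.1201 > 1 and Σzᵢ/Kᵢ = 1.8933 > 1, so g(0) = 0.1201 > 0 and g(1) = -0.8933 < 0.
Newton iteration, V/F⁰ = 0.62:
  V/F = 0.6200: g = -0.33145, g' = -0.9203 → V/F = 0.2599
  V/F = 0.2599: g = -0.05930, g' = -0.6719 → V/F = 0.1716
  V/F = 0.1716: g = -0.00007, g' = -0.6738 → V/F = 0.1715
Converged at V/F = 0.1715.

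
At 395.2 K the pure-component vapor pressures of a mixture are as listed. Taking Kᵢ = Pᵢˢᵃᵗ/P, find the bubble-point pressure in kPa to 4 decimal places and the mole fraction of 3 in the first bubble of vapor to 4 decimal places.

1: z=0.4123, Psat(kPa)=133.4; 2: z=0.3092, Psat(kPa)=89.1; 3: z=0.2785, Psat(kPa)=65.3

Pbub = 100.7366 kPa, y_3 = 0.1805

At the bubble point ψ → 0, so ΣzᵢKᵢ = 1 with Kᵢ = Pᵢˢᵃᵗ/P ⇒ P = ΣzᵢPᵢˢᵃᵗ.
P = 0.4123·133.4 + 0.3092·89.1 + 0.2785·65.3 = 100.7366 kPa
yᵢ = zᵢPᵢˢᵃᵗ/P ⇒ y_3 = 0.2785·65.3/100.7366 = 0.1805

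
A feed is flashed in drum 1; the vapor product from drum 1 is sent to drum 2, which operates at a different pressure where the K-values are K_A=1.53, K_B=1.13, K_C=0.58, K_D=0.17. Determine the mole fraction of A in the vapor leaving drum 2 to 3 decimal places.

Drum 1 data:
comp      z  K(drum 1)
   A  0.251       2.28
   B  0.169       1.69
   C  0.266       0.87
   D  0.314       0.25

Drum 1:
Newton–Raphson from ψ₁ = 0.53:
  ψ₁ = 0.530: g = -0.1512, g' = -0.681 → ψ₁ = 0.308
  ψ₁ = 0.308: g = -0.0156, g' = -0.570 → ψ₁ = 0.281
  ψ₁ = 0.281: g = -0.0000, g' = -0.567 → ψ₁ = 0.280
Converged at ψ₁ = 0.280.
Drum-1 compositions:
  A: x = 0.185, y = 0.421
  B: x = 0.142, y = 0.239
  C: x = 0.276, y = 0.240
  D: x = 0.398, y = 0.099
Drum-2 feed = drum-1 vapor: z₂ = (0.4211, 0.2393, 0.2402, 0.0994).
Drum 2:
Material balance + equilibrium reduce to Σ zᵢ(Kᵢ−1)/(1+ψ₂(Kᵢ−1)) = 0.
g(0) = ΣzᵢKᵢ − 1 = 0.071 and g(1) = 1 − Σzᵢ/Kᵢ = -0.486, so a root lies in (0, 1).
Iterate (Newton) starting at ψ₂ = 0.66:
  ψ₂ = 0.660: g = -0.1280, g' = -0.484 → ψ₂ = 0.396
  ψ₂ = 0.396: g = -0.0298, g' = -0.297 → ψ₂ = 0.296
  ψ₂ = 0.296: g = -0.0016, g' = -0.268 → ψ₂ = 0.290
Converged at ψ₂ = 0.290.
  A: x = 0.365, y = 0.559
  B: x = 0.231, y = 0.261
  C: x = 0.273, y = 0.159
  D: x = 0.131, y = 0.022

y_A (drum 2) = 0.559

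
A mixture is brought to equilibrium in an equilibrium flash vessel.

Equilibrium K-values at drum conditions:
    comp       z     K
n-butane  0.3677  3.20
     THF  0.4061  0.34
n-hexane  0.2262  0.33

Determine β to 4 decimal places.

β = 0.2667

Iterate (Newton) starting at β = 0.55:
  β = 0.5500: g = -0.29472, g' = -1.0550 → β = 0.2706
  β = 0.2706: g = -0.00439, g' = -1.1129 → β = 0.2667
Converged at β = 0.2667.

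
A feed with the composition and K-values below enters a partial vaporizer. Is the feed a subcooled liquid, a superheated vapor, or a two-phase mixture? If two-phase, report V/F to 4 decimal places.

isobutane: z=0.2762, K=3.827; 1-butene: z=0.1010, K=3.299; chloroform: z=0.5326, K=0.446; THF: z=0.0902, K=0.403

ΣzᵢKᵢ = 1.6641; Σzᵢ/Kᵢ = 1.5208.
Both exceed 1, so a two-phase solution exists.
Rachford–Rice: g(ψ) = Σ zᵢ(Kᵢ−1)/(1+ψ(Kᵢ−1)) = 0.
Iterate (Newton) starting at ψ = 0.32:
  ψ = 0.3200: g = 0.11853, g' = -1.0763 → ψ = 0.4301
  ψ = 0.4301: g = 0.00929, g' = -0.9244 → ψ = 0.4402
Converged at ψ = 0.4402.

two-phase, V/F = 0.4402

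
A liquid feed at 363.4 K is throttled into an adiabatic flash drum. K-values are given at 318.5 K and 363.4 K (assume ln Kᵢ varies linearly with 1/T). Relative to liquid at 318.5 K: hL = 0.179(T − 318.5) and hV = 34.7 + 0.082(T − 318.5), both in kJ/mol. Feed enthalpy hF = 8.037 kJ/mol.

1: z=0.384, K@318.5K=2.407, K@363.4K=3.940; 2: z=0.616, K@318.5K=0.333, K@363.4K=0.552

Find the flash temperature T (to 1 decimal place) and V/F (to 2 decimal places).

Adiabatic flash: solve Rachford–Rice at each trial T, then check hF = ψ·hV(T) + (1−ψ)·hL(T).
  T = 318.5 K: K = (2.407, 0.333), RR gives ψ = 0.138, H_out = 4.785 kJ/mol
  T = 363.4 K: K = (3.940, 0.552), RR gives ψ = 0.648, H_out = 27.689 kJ/mol
  T = 340.9 K: K = (3.128, 0.436), RR gives ψ = 0.391, H_out = 16.729 kJ/mol
  T = 329.7 K: K = (2.756, 0.383), RR gives ψ = 0.271, H_out = 11.123 kJ/mol
  T = 324.1 K: K = (2.579, 0.357), RR gives ψ = 0.207, H_out = 8.086 kJ/mol
  T = 321.3 K: K = (2.492, 0.345), RR gives ψ = 0.174, H_out = 6.475 kJ/mol
  T = 322.7 K: K = (2.535, 0.351), RR gives ψ = 0.191, H_out = 7.289 kJ/mol
Linear interpolation between T = 322.7 (H_out = 7.289) and T = 324.1 (H_out = 8.086) on hF = 8.037 gives T ≈ 324.0 K, at which ψ = 0.21.

T = 324.0 K, V/F = 0.21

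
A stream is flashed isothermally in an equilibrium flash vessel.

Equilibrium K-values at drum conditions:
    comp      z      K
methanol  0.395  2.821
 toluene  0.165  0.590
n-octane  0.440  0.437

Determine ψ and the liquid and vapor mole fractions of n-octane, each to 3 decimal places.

ψ = 0.422, x_n-octane = 0.577, y_n-octane = 0.252

Let ψ = V/F and solve Σ zᵢ(Kᵢ−1)/(1+ψ(Kᵢ−1)) = 0.
Check two-phase: ΣzᵢKᵢ = 1.404 > 1 and Σzᵢ/Kᵢ = 1.427 > 1, so g(0) = 0.404 > 0 and g(1) = -0.427 < 0.
Iterate (Newton) starting at ψ = 0.5:
  ψ = 0.500: g = -0.0534, g' = -0.673 → ψ = 0.421
  ψ = 0.421: g = 0.0009, g' = -0.700 → ψ = 0.422
Converged at ψ = 0.422.
Compositions from xᵢ = zᵢ/(1+ψ(Kᵢ−1)), yᵢ = Kᵢxᵢ:
  methanol: x = 0.223, y = 0.630
  toluene: x = 0.200, y = 0.118
  n-octane: x = 0.577, y = 0.252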